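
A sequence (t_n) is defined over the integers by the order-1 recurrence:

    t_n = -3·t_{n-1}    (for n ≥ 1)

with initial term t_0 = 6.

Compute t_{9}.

t_1 = -3·6 = -18
t_2 = -3·-18 = 54
t_3 = -3·54 = -162
t_4 = -3·-162 = 486
t_5 = -3·486 = -1458
t_6 = -3·-1458 = 4374
t_7 = -3·4374 = -13122
t_8 = -3·-13122 = 39366
t_9 = -3·39366 = -118098

-118098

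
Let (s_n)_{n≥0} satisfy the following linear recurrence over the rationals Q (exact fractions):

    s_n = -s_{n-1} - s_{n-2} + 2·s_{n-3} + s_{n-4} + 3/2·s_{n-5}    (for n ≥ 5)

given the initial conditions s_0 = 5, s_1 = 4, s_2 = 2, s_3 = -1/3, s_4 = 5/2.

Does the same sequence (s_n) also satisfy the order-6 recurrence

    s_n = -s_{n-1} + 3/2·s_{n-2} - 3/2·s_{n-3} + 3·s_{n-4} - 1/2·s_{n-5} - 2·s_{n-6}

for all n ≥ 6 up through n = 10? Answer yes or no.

Terms s_0..s_10: 5, 4, 2, -1/3, 5/2, 40/3, -17/2, 17/6, 103/3, -445/12, 239/12
n=6: candidate gives -181/12, actual s_6 = -17/2 ✗

no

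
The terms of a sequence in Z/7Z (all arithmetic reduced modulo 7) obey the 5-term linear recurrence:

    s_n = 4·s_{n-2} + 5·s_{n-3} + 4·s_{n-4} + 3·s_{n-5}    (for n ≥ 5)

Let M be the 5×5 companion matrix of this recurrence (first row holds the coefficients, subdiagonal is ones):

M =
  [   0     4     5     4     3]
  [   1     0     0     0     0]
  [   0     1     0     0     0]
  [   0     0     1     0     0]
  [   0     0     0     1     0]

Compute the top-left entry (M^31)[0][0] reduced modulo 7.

(M^31)[0][0] is the top entry after applying M 31 times to the unit state (1, 0, 0, 0, 0). Equivalently it is h_{35} for the auxiliary sequence (h_n) obeying the same recurrence with h_4 = 1 and h_i = 0 for 0 ≤ i < 4:
h_5 = 0·1 + 4·0 + 5·0 + 4·0 + 3·0 = 0
h_6 = 0·0 + 4·1 + 5·0 + 4·0 + 3·0 = 4
h_7 = 0·4 + 4·0 + 5·1 + 4·0 + 3·0 = 5
h_8 = 0·5 + 4·4 + 5·0 + 4·1 + 3·0 = 6
h_9 = 0·6 + 4·5 + 5·4 + 4·0 + 3·1 = 1
h_10 = 0·1 + 4·6 + 5·5 + 4·4 + 3·0 = 2
h_11 = 0·2 + 4·1 + 5·6 + 4·5 + 3·4 = 3
h_12 = 0·3 + 4·2 + 5·1 + 4·6 + 3·5 = 3
h_13 = 0·3 + 4·3 + 5·2 + 4·1 + 3·6 = 2
h_14 = 0·2 + 4·3 + 5·3 + 4·2 + 3·1 = 3
h_15 = 0·3 + 4·2 + 5·3 + 4·3 + 3·2 = 6
h_16 = 0·6 + 4·3 + 5·2 + 4·3 + 3·3 = 1
h_17 = 0·1 + 4·6 + 5·3 + 4·2 + 3·3 = 0
h_18 = 0·0 + 4·1 + 5·6 + 4·3 + 3·2 = 3
h_19 = 0·3 + 4·0 + 5·1 + 4·6 + 3·3 = 3
h_20 = 0·3 + 4·3 + 5·0 + 4·1 + 3·6 = 6
h_21 = 0·6 + 4·3 + 5·3 + 4·0 + 3·1 = 2
h_22 = 0·2 + 4·6 + 5·3 + 4·3 + 3·0 = 2
h_23 = 0·2 + 4·2 + 5·6 + 4·3 + 3·3 = 3
h_24 = 0·3 + 4·2 + 5·2 + 4·6 + 3·3 = 2
h_25 = 0·2 + 4·3 + 5·2 + 4·2 + 3·6 = 6
h_26 = 0·6 + 4·2 + 5·3 + 4·2 + 3·2 = 2
h_27 = 0·2 + 4·6 + 5·2 + 4·3 + 3·2 = 3
h_28 = 0·3 + 4·2 + 5·6 + 4·2 + 3·3 = 6
h_29 = 0·6 + 4·3 + 5·2 + 4·6 + 3·2 = 3
h_30 = 0·3 + 4·6 + 5·3 + 4·2 + 3·6 = 2
h_31 = 0·2 + 4·3 + 5·6 + 4·3 + 3·2 = 4
h_32 = 0·4 + 4·2 + 5·3 + 4·6 + 3·3 = 0
h_33 = 0·0 + 4·4 + 5·2 + 4·3 + 3·6 = 0
h_34 = 0·0 + 4·0 + 5·4 + 4·2 + 3·3 = 2
h_35 = 0·2 + 4·0 + 5·0 + 4·4 + 3·2 = 1

1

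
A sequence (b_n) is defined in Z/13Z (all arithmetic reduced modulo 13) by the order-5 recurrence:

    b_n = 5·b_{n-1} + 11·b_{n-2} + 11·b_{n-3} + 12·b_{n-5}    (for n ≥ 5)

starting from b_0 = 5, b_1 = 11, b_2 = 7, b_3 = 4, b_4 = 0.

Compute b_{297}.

3

b_5 = 5·0 + 11·4 + 11·7 + 0·11 + 12·5 = 12
b_6 = 5·12 + 11·0 + 11·4 + 0·7 + 12·11 = 2
b_7 = 5·2 + 11·12 + 11·0 + 0·4 + 12·7 = 5
b_8 = 5·5 + 11·2 + 11·12 + 0·0 + 12·4 = 6
b_9 = 5·6 + 11·5 + 11·2 + 0·12 + 12·0 = 3
b_10 = 5·3 + 11·6 + 11·5 + 0·2 + 12·12 = 7
Continuing the recurrence:
  b_11 = 2;  b_12 = 11;  b_13 = 5;  b_14 = 9;  b_15 = 6;  b_16 = 0
  b_17 = 11;  b_18 = 12;  b_19 = 3;  b_20 = 2;  b_21 = 6;  b_22 = 9
  b_23 = 4;  b_24 = 0;  b_25 = 11;  b_26 = 2;  b_27 = 5;  b_28 = 8
  b_29 = 0;  b_30 = 2;  b_31 = 5;  b_32 = 3;  b_33 = 6;  b_34 = 1
  b_35 = 11;  b_36 = 10;  b_37 = 10;  b_38 = 2;  b_39 = 8;  b_40 = 5
  b_41 = 8;  b_42 = 4;  b_43 = 5;  b_44 = 6;  b_45 = 7;  b_46 = 5
  b_47 = 8;  b_48 = 11;  b_49 = 10;  b_50 = 5;  b_51 = 4;  b_52 = 8
  b_53 = 11;  b_54 = 8;  b_55 = 10;  b_56 = 8;  b_57 = 9;  b_58 = 11
  b_59 = 0;  b_60 = 2;  b_61 = 6;  b_62 = 4;  b_63 = 6;  b_64 = 10
  b_65 = 2;  b_66 = 11;  b_67 = 1;  b_68 = 12;  b_69 = 0;  b_70 = 11
  b_71 = 7;  b_72 = 12;  b_73 = 12;  b_74 = 9;  b_75 = 12;  b_76 = 11
  b_77 = 1;  b_78 = 12;  b_79 = 1;  b_80 = 6;  b_81 = 6;  b_82 = 2
  b_83 = 0;  b_84 = 9;  b_85 = 9;  b_86 = 8;  b_87 = 2;  b_88 = 2
  b_89 = 7;  b_90 = 5;  b_91 = 12;  b_92 = 8;  b_93 = 4;  b_94 = 12
  b_95 = 5;  b_96 = 7;  b_97 = 6;  b_98 = 2;  b_99 = 11;  b_100 = 8
  b_101 = 7;  b_102 = 4;  b_103 = 1;  b_104 = 11;  b_105 = 11;  b_106 = 11
  b_107 = 7;  b_108 = 3;  b_109 = 7;  b_110 = 4;  b_111 = 2;  b_112 = 7
  b_113 = 7;  b_114 = 10;  b_115 = 5;  b_116 = 2;  b_117 = 12;  b_118 = 0
  b_119 = 1;  b_120 = 2;  b_121 = 6;  b_122 = 12;  b_123 = 5;  b_124 = 1
  b_125 = 8;  b_126 = 9;  b_127 = 2;  b_128 = 10;  b_129 = 1;  b_130 = 12
  b_131 = 3;  b_132 = 0;  b_133 = 12;  b_134 = 1;  b_135 = 8;  b_136 = 11
  b_137 = 11;  b_138 = 5;  b_139 = 6;  b_140 = 3;  b_141 = 8;  b_142 = 11
  b_143 = 2;  b_144 = 5;  b_145 = 9;  b_146 = 10;  b_147 = 11;  b_148 = 2
  b_149 = 2;  b_150 = 1;  b_151 = 0;  b_152 = 9;  b_153 = 2;  b_154 = 3
  b_155 = 5;  b_156 = 2;  b_157 = 11;  b_158 = 0;  b_159 = 10;  b_160 = 10
  b_161 = 2;  b_162 = 11;  b_163 = 5;  b_164 = 2;  b_165 = 7;  b_166 = 6
  b_167 = 1;  b_168 = 0;  b_169 = 10;  b_170 = 2;  b_171 = 10;  b_172 = 12
  b_173 = 10;  b_174 = 9;  b_175 = 12;  b_176 = 12;  b_177 = 6;  b_178 = 11
  b_179 = 10;  b_180 = 4;  b_181 = 5;  b_182 = 4;  b_183 = 4;  b_184 = 5
  b_185 = 5;  b_186 = 2;  b_187 = 12;  b_188 = 3;  b_189 = 8;  b_190 = 5
  b_191 = 1;  b_192 = 6;  b_193 = 2;  b_194 = 1;  b_195 = 10;  b_196 = 4
  b_197 = 5;  b_198 = 8;  b_199 = 8;  b_200 = 4;  b_201 = 10;  b_202 = 8
  b_203 = 4;  b_204 = 2;  b_205 = 8;  b_206 = 5;  b_207 = 10;  b_208 = 7
  b_209 = 3;  b_210 = 12;  b_211 = 9;  b_212 = 5;  b_213 = 2;  b_214 = 5
  b_215 = 12;  b_216 = 11;  b_217 = 3;  b_218 = 6;  b_219 = 10;  b_220 = 7
  b_221 = 5;  b_222 = 1;  b_223 = 1;  b_224 = 9;  b_225 = 8;  b_226 = 2
  b_227 = 1;  b_228 = 10;  b_229 = 9;  b_230 = 2;  b_231 = 9;  b_232 = 9
  b_233 = 0;  b_234 = 7;  b_235 = 2;  b_236 = 0;  b_237 = 12;  b_238 = 4
  b_239 = 2;  b_240 = 2;  b_241 = 11;  b_242 = 9;  b_243 = 2;  b_244 = 7
  b_245 = 11;  b_246 = 0;  b_247 = 7;  b_248 = 11;  b_249 = 8;  b_250 = 6
  b_251 = 5;  b_252 = 3;  b_253 = 8;  b_254 = 3;  b_255 = 0;  b_256 = 12
  b_257 = 12;  b_258 = 2;  b_259 = 11;  b_260 = 1;  b_261 = 6;  b_262 = 7
  b_263 = 6;  b_264 = 6;  b_265 = 3;  b_266 = 11;  b_267 = 4;  b_268 = 12
  b_269 = 11;  b_270 = 7;  b_271 = 4;  b_272 = 6;  b_273 = 9;  b_274 = 1
  b_275 = 7;  b_276 = 11;  b_277 = 7;  b_278 = 3;  b_279 = 4;  b_280 = 6
  b_281 = 5;  b_282 = 11;  b_283 = 4;  b_284 = 10;  b_285 = 1;  b_286 = 11
  b_287 = 9;  b_288 = 4;  b_289 = 9;  b_290 = 5;  b_291 = 1;  b_292 = 7
  b_293 = 6;  b_294 = 5;  b_295 = 7
b_296 = 5·7 + 11·5 + 11·6 + 0·7 + 12·1 = 12
b_297 = 5·12 + 11·7 + 11·5 + 0·6 + 12·7 = 3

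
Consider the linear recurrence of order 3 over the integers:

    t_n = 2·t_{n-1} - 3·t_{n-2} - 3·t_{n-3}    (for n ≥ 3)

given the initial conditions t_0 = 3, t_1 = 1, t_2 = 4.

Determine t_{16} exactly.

t_3 = 2·4 + -3·1 + -3·3 = -4
t_4 = 2·-4 + -3·4 + -3·1 = -23
t_5 = 2·-23 + -3·-4 + -3·4 = -46
t_6 = 2·-46 + -3·-23 + -3·-4 = -11
t_7 = 2·-11 + -3·-46 + -3·-23 = 185
t_8 = 2·185 + -3·-11 + -3·-46 = 541
t_9 = 2·541 + -3·185 + -3·-11 = 560
t_10 = 2·560 + -3·541 + -3·185 = -1058
t_11 = 2·-1058 + -3·560 + -3·541 = -5419
t_12 = 2·-5419 + -3·-1058 + -3·560 = -9344
t_13 = 2·-9344 + -3·-5419 + -3·-1058 = 743
t_14 = 2·743 + -3·-9344 + -3·-5419 = 45775
t_15 = 2·45775 + -3·743 + -3·-9344 = 117353
t_16 = 2·117353 + -3·45775 + -3·743 = 95152

95152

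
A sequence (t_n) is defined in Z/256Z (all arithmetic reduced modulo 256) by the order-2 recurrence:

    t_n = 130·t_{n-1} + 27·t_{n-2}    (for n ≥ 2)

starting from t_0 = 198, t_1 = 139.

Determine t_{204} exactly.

t_2 = 130·139 + 27·198 = 120
t_3 = 130·120 + 27·139 = 153
t_4 = 130·153 + 27·120 = 90
t_5 = 130·90 + 27·153 = 215
t_6 = 130·215 + 27·90 = 172
t_7 = 130·172 + 27·215 = 5
Continuing the recurrence:
  t_8 = 174;  t_9 = 227;  t_10 = 160;  t_11 = 49;  t_12 = 194;  t_13 = 175
  t_14 = 84;  t_15 = 29;  t_16 = 150;  t_17 = 59;  t_18 = 200;  t_19 = 201
  t_20 = 42;  t_21 = 135;  t_22 = 252;  t_23 = 53;  t_24 = 126;  t_25 = 147
  t_26 = 240;  t_27 = 97;  t_28 = 146;  t_29 = 95;  t_30 = 164;  t_31 = 77
  t_32 = 102;  t_33 = 235;  t_34 = 24;  t_35 = 249;  t_36 = 250;  t_37 = 55
  t_38 = 76;  t_39 = 101;  t_40 = 78;  t_41 = 67;  t_42 = 64;  t_43 = 145
  t_44 = 98;  t_45 = 15;  t_46 = 244;  t_47 = 125;  t_48 = 54;  t_49 = 155
  t_50 = 104;  t_51 = 41;  t_52 = 202;  t_53 = 231;  t_54 = 156;  t_55 = 149
  t_56 = 30;  t_57 = 243;  t_58 = 144;  t_59 = 193;  t_60 = 50;  t_61 = 191
  t_62 = 68;  t_63 = 173;  t_64 = 6;  t_65 = 75;  t_66 = 184;  t_67 = 89
  t_68 = 154;  t_69 = 151;  t_70 = 236;  t_71 = 197;  t_72 = 238;  t_73 = 163
  t_74 = 224;  t_75 = 241;  t_76 = 2;  t_77 = 111;  t_78 = 148;  t_79 = 221
  t_80 = 214;  t_81 = 251;  t_82 = 8;  t_83 = 137;  t_84 = 106;  t_85 = 71
  t_86 = 60;  t_87 = 245;  t_88 = 190;  t_89 = 83;  t_90 = 48;  t_91 = 33
  t_92 = 210;  t_93 = 31;  t_94 = 228;  t_95 = 13;  t_96 = 166;  t_97 = 171
  t_98 = 88;  t_99 = 185;  t_100 = 58;  t_101 = 247;  t_102 = 140;  t_103 = 37
  t_104 = 142;  t_105 = 3;  t_106 = 128;  t_107 = 81;  t_108 = 162;  t_109 = 207
  t_110 = 52;  t_111 = 61;  t_112 = 118;  t_113 = 91;  t_114 = 168;  t_115 = 233
  t_116 = 10;  t_117 = 167;  t_118 = 220;  t_119 = 85;  t_120 = 94;  t_121 = 179
  t_122 = 208;  t_123 = 129;  t_124 = 114;  t_125 = 127;  t_126 = 132;  t_127 = 109
  t_128 = 70;  t_129 = 11;  t_130 = 248;  t_131 = 25;  t_132 = 218;  t_133 = 87
  t_134 = 44;  t_135 = 133;  t_136 = 46;  t_137 = 99;  t_138 = 32;  t_139 = 177
  t_140 = 66;  t_141 = 47;  t_142 = 212;  t_143 = 157;  t_144 = 22;  t_145 = 187
  t_146 = 72;  t_147 = 73;  t_148 = 170;  t_149 = 7;  t_150 = 124;  t_151 = 181
  t_152 = 254;  t_153 = 19;  t_154 = 112;  t_155 = 225;  t_156 = 18;  t_157 = 223
  t_158 = 36;  t_159 = 205;  t_160 = 230;  t_161 = 107;  t_162 = 152;  t_163 = 121
  t_164 = 122;  t_165 = 183;  t_166 = 204;  t_167 = 229;  t_168 = 206;  t_169 = 195
  t_170 = 192;  t_171 = 17;  t_172 = 226;  t_173 = 143;  t_174 = 116;  t_175 = 253
  t_176 = 182;  t_177 = 27;  t_178 = 232;  t_179 = 169;  t_180 = 74;  t_181 = 103
  t_182 = 28;  t_183 = 21;  t_184 = 158;  t_185 = 115;  t_186 = 16;  t_187 = 65
  t_188 = 178;  t_189 = 63;  t_190 = 196;  t_191 = 45;  t_192 = 134;  t_193 = 203
  t_194 = 56;  t_195 = 217;  t_196 = 26;  t_197 = 23;  t_198 = 108;  t_199 = 69
  t_200 = 110;  t_201 = 35;  t_202 = 96
t_203 = 130·96 + 27·35 = 113
t_204 = 130·113 + 27·96 = 130

130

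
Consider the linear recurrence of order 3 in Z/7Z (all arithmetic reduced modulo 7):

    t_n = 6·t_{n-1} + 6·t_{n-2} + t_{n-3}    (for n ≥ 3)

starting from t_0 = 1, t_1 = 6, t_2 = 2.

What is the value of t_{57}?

5

t_3 = 6·2 + 6·6 + 1·1 = 0
t_4 = 6·0 + 6·2 + 1·6 = 4
t_5 = 6·4 + 6·0 + 1·2 = 5
t_6 = 6·5 + 6·4 + 1·0 = 5
t_7 = 6·5 + 6·5 + 1·4 = 1
t_8 = 6·1 + 6·5 + 1·5 = 6
t_9 = 6·6 + 6·1 + 1·5 = 5
t_10 = 6·5 + 6·6 + 1·1 = 4
t_11 = 6·4 + 6·5 + 1·6 = 4
t_12 = 6·4 + 6·4 + 1·5 = 4
t_13 = 6·4 + 6·4 + 1·4 = 3
t_14 = 6·3 + 6·4 + 1·4 = 4
t_15 = 6·4 + 6·3 + 1·4 = 4
t_16 = 6·4 + 6·4 + 1·3 = 2
t_17 = 6·2 + 6·4 + 1·4 = 5
t_18 = 6·5 + 6·2 + 1·4 = 4
t_19 = 6·4 + 6·5 + 1·2 = 0
t_20 = 6·0 + 6·4 + 1·5 = 1
t_21 = 6·1 + 6·0 + 1·4 = 3
t_22 = 6·3 + 6·1 + 1·0 = 3
t_23 = 6·3 + 6·3 + 1·1 = 2
t_24 = 6·2 + 6·3 + 1·3 = 5
t_25 = 6·5 + 6·2 + 1·3 = 3
t_26 = 6·3 + 6·5 + 1·2 = 1
t_27 = 6·1 + 6·3 + 1·5 = 1
t_28 = 6·1 + 6·1 + 1·3 = 1
t_29 = 6·1 + 6·1 + 1·1 = 6
t_30 = 6·6 + 6·1 + 1·1 = 1
t_31 = 6·1 + 6·6 + 1·1 = 1
t_32 = 6·1 + 6·1 + 1·6 = 4
t_33 = 6·4 + 6·1 + 1·1 = 3
t_34 = 6·3 + 6·4 + 1·1 = 1
t_35 = 6·1 + 6·3 + 1·4 = 0
t_36 = 6·0 + 6·1 + 1·3 = 2
t_37 = 6·2 + 6·0 + 1·1 = 6
t_38 = 6·6 + 6·2 + 1·0 = 6
t_39 = 6·6 + 6·6 + 1·2 = 4
t_40 = 6·4 + 6·6 + 1·6 = 3
t_41 = 6·3 + 6·4 + 1·6 = 6
t_42 = 6·6 + 6·3 + 1·4 = 2
t_43 = 6·2 + 6·6 + 1·3 = 2
t_44 = 6·2 + 6·2 + 1·6 = 2
t_45 = 6·2 + 6·2 + 1·2 = 5
t_46 = 6·5 + 6·2 + 1·2 = 2
t_47 = 6·2 + 6·5 + 1·2 = 2
t_48 = 6·2 + 6·2 + 1·5 = 1
t_49 = 6·1 + 6·2 + 1·2 = 6
t_50 = 6·6 + 6·1 + 1·2 = 2
t_51 = 6·2 + 6·6 + 1·1 = 0
t_52 = 6·0 + 6·2 + 1·6 = 4
t_53 = 6·4 + 6·0 + 1·2 = 5
t_54 = 6·5 + 6·4 + 1·0 = 5
t_55 = 6·5 + 6·5 + 1·4 = 1
t_56 = 6·1 + 6·5 + 1·5 = 6
t_57 = 6·6 + 6·1 + 1·5 = 5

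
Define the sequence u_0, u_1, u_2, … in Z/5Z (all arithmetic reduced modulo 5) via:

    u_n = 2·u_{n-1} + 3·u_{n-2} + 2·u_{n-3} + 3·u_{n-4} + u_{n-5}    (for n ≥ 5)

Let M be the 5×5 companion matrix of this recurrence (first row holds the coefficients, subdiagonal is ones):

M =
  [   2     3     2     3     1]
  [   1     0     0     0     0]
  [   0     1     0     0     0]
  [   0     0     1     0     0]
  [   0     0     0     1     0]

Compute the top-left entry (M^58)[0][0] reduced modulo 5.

0

(M^58)[0][0] is the top entry after applying M 58 times to the unit state (1, 0, 0, 0, 0). Equivalently it is h_{62} for the auxiliary sequence (h_n) obeying the same recurrence with h_4 = 1 and h_i = 0 for 0 ≤ i < 4:
h_5 = 2·1 + 3·0 + 2·0 + 3·0 + 1·0 = 2
h_6 = 2·2 + 3·1 + 2·0 + 3·0 + 1·0 = 2
h_7 = 2·2 + 3·2 + 2·1 + 3·0 + 1·0 = 2
h_8 = 2·2 + 3·2 + 2·2 + 3·1 + 1·0 = 2
h_9 = 2·2 + 3·2 + 2·2 + 3·2 + 1·1 = 1
h_10 = 2·1 + 3·2 + 2·2 + 3·2 + 1·2 = 0
h_11 = 2·0 + 3·1 + 2·2 + 3·2 + 1·2 = 0
h_12 = 2·0 + 3·0 + 2·1 + 3·2 + 1·2 = 0
h_13 = 2·0 + 3·0 + 2·0 + 3·1 + 1·2 = 0
h_14 = 2·0 + 3·0 + 2·0 + 3·0 + 1·1 = 1
(h_10, h_11, h_12, h_13, h_14) = (0, 0, 0, 0, 1) = (h_0, h_1, h_2, h_3, h_4), so the sequence has period 10.
62 ≡ 2 (mod 10), hence h_62 = h_2 = 0.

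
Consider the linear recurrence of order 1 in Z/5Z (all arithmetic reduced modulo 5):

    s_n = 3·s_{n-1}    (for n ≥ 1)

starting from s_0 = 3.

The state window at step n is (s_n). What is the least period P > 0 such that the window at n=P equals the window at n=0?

n=0: window = (3)
n=1: window = (4)
n=2: window = (2)
n=3: window = (1)
n=4: window = (3)
window at n=4 equals window at n=0 → period = 4

4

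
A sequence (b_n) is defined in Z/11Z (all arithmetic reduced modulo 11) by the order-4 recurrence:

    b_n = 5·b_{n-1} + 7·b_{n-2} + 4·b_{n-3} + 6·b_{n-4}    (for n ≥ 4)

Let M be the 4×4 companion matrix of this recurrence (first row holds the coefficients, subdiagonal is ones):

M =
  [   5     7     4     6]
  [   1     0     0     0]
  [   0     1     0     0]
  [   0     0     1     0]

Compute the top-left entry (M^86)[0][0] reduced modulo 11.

3

(M^86)[0][0] is the top entry after applying M 86 times to the unit state (1, 0, 0, 0). Equivalently it is h_{89} for the auxiliary sequence (h_n) obeying the same recurrence with h_3 = 1 and h_i = 0 for 0 ≤ i < 3:
h_4 = 5·1 + 7·0 + 4·0 + 6·0 = 5
h_5 = 5·5 + 7·1 + 4·0 + 6·0 = 10
h_6 = 5·10 + 7·5 + 4·1 + 6·0 = 1
h_7 = 5·1 + 7·10 + 4·5 + 6·1 = 2
h_8 = 5·2 + 7·1 + 4·10 + 6·5 = 10
h_9 = 5·10 + 7·2 + 4·1 + 6·10 = 7
h_10 = 5·7 + 7·10 + 4·2 + 6·1 = 9
h_11 = 5·9 + 7·7 + 4·10 + 6·2 = 3
h_12 = 5·3 + 7·9 + 4·7 + 6·10 = 1
h_13 = 5·1 + 7·3 + 4·9 + 6·7 = 5
h_14 = 5·5 + 7·1 + 4·3 + 6·9 = 10
h_15 = 5·10 + 7·5 + 4·1 + 6·3 = 8
h_16 = 5·8 + 7·10 + 4·5 + 6·1 = 4
h_17 = 5·4 + 7·8 + 4·10 + 6·5 = 3
h_18 = 5·3 + 7·4 + 4·8 + 6·10 = 3
h_19 = 5·3 + 7·3 + 4·4 + 6·8 = 1
h_20 = 5·1 + 7·3 + 4·3 + 6·4 = 7
h_21 = 5·7 + 7·1 + 4·3 + 6·3 = 6
h_22 = 5·6 + 7·7 + 4·1 + 6·3 = 2
h_23 = 5·2 + 7·6 + 4·7 + 6·1 = 9
h_24 = 5·9 + 7·2 + 4·6 + 6·7 = 4
h_25 = 5·4 + 7·9 + 4·2 + 6·6 = 6
h_26 = 5·6 + 7·4 + 4·9 + 6·2 = 7
h_27 = 5·7 + 7·6 + 4·4 + 6·9 = 4
h_28 = 5·4 + 7·7 + 4·6 + 6·4 = 7
h_29 = 5·7 + 7·4 + 4·7 + 6·6 = 6
h_30 = 5·6 + 7·7 + 4·4 + 6·7 = 5
h_31 = 5·5 + 7·6 + 4·7 + 6·4 = 9
h_32 = 5·9 + 7·5 + 4·6 + 6·7 = 3
h_33 = 5·3 + 7·9 + 4·5 + 6·6 = 2
h_34 = 5·2 + 7·3 + 4·9 + 6·5 = 9
h_35 = 5·9 + 7·2 + 4·3 + 6·9 = 4
h_36 = 5·4 + 7·9 + 4·2 + 6·3 = 10
h_37 = 5·10 + 7·4 + 4·9 + 6·2 = 5
h_38 = 5·5 + 7·10 + 4·4 + 6·9 = 0
h_39 = 5·0 + 7·5 + 4·10 + 6·4 = 0
h_40 = 5·0 + 7·0 + 4·5 + 6·10 = 3
h_41 = 5·3 + 7·0 + 4·0 + 6·5 = 1
h_42 = 5·1 + 7·3 + 4·0 + 6·0 = 4
h_43 = 5·4 + 7·1 + 4·3 + 6·0 = 6
h_44 = 5·6 + 7·4 + 4·1 + 6·3 = 3
h_45 = 5·3 + 7·6 + 4·4 + 6·1 = 2
h_46 = 5·2 + 7·3 + 4·6 + 6·4 = 2
h_47 = 5·2 + 7·2 + 4·3 + 6·6 = 6
h_48 = 5·6 + 7·2 + 4·2 + 6·3 = 4
h_49 = 5·4 + 7·6 + 4·2 + 6·2 = 5
h_50 = 5·5 + 7·4 + 4·6 + 6·2 = 1
h_51 = 5·1 + 7·5 + 4·4 + 6·6 = 4
h_52 = 5·4 + 7·1 + 4·5 + 6·4 = 5
h_53 = 5·5 + 7·4 + 4·1 + 6·5 = 10
h_54 = 5·10 + 7·5 + 4·4 + 6·1 = 8
h_55 = 5·8 + 7·10 + 4·5 + 6·4 = 0
h_56 = 5·0 + 7·8 + 4·10 + 6·5 = 5
h_57 = 5·5 + 7·0 + 4·8 + 6·10 = 7
h_58 = 5·7 + 7·5 + 4·0 + 6·8 = 8
h_59 = 5·8 + 7·7 + 4·5 + 6·0 = 10
h_60 = 5·10 + 7·8 + 4·7 + 6·5 = 10
h_61 = 5·10 + 7·10 + 4·8 + 6·7 = 7
h_62 = 5·7 + 7·10 + 4·10 + 6·8 = 6
h_63 = 5·6 + 7·7 + 4·10 + 6·10 = 3
h_64 = 5·3 + 7·6 + 4·7 + 6·10 = 2
h_65 = 5·2 + 7·3 + 4·6 + 6·7 = 9
h_66 = 5·9 + 7·2 + 4·3 + 6·6 = 8
h_67 = 5·8 + 7·9 + 4·2 + 6·3 = 8
h_68 = 5·8 + 7·8 + 4·9 + 6·2 = 1
h_69 = 5·1 + 7·8 + 4·8 + 6·9 = 4
h_70 = 5·4 + 7·1 + 4·8 + 6·8 = 8
h_71 = 5·8 + 7·4 + 4·1 + 6·8 = 10
h_72 = 5·10 + 7·8 + 4·4 + 6·1 = 7
h_73 = 5·7 + 7·10 + 4·8 + 6·4 = 7
h_74 = 5·7 + 7·7 + 4·10 + 6·8 = 7
h_75 = 5·7 + 7·7 + 4·7 + 6·10 = 7
h_76 = 5·7 + 7·7 + 4·7 + 6·7 = 0
h_77 = 5·0 + 7·7 + 4·7 + 6·7 = 9
h_78 = 5·9 + 7·0 + 4·7 + 6·7 = 5
h_79 = 5·5 + 7·9 + 4·0 + 6·7 = 9
h_80 = 5·9 + 7·5 + 4·9 + 6·0 = 6
h_81 = 5·6 + 7·9 + 4·5 + 6·9 = 2
h_82 = 5·2 + 7·6 + 4·9 + 6·5 = 8
h_83 = 5·8 + 7·2 + 4·6 + 6·9 = 0
h_84 = 5·0 + 7·8 + 4·2 + 6·6 = 1
h_85 = 5·1 + 7·0 + 4·8 + 6·2 = 5
h_86 = 5·5 + 7·1 + 4·0 + 6·8 = 3
h_87 = 5·3 + 7·5 + 4·1 + 6·0 = 10
h_88 = 5·10 + 7·3 + 4·5 + 6·1 = 9
h_89 = 5·9 + 7·10 + 4·3 + 6·5 = 3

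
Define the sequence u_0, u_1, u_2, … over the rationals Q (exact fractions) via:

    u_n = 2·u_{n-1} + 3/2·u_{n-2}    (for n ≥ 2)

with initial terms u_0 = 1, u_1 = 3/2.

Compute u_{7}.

8037/16

u_2 = 2·3/2 + 3/2·1 = 9/2
u_3 = 2·9/2 + 3/2·3/2 = 45/4
u_4 = 2·45/4 + 3/2·9/2 = 117/4
u_5 = 2·117/4 + 3/2·45/4 = 603/8
u_6 = 2·603/8 + 3/2·117/4 = 1557/8
u_7 = 2·1557/8 + 3/2·603/8 = 8037/16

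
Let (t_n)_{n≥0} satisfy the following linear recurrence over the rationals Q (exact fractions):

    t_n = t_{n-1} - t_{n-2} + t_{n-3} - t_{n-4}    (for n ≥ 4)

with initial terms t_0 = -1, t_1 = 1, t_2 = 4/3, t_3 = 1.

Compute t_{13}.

t_4 = 1·1 + -1·4/3 + 1·1 + -1·-1 = 5/3
t_5 = 1·5/3 + -1·1 + 1·4/3 + -1·1 = 1
t_6 = 1·1 + -1·5/3 + 1·1 + -1·4/3 = -1
t_7 = 1·-1 + -1·1 + 1·5/3 + -1·1 = -4/3
t_8 = 1·-4/3 + -1·-1 + 1·1 + -1·5/3 = -1
t_9 = 1·-1 + -1·-4/3 + 1·-1 + -1·1 = -5/3
t_10 = 1·-5/3 + -1·-1 + 1·-4/3 + -1·-1 = -1
t_11 = 1·-1 + -1·-5/3 + 1·-1 + -1·-4/3 = 1
t_12 = 1·1 + -1·-1 + 1·-5/3 + -1·-1 = 4/3
t_13 = 1·4/3 + -1·1 + 1·-1 + -1·-5/3 = 1

1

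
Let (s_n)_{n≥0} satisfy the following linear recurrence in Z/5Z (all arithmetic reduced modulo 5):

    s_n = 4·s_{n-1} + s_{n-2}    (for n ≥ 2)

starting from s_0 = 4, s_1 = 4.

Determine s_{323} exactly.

s_2 = 4·4 + 1·4 = 0
s_3 = 4·0 + 1·4 = 4
s_4 = 4·4 + 1·0 = 1
s_5 = 4·1 + 1·4 = 3
s_6 = 4·3 + 1·1 = 3
s_7 = 4·3 + 1·3 = 0
s_8 = 4·0 + 1·3 = 3
s_9 = 4·3 + 1·0 = 2
s_10 = 4·2 + 1·3 = 1
s_11 = 4·1 + 1·2 = 1
s_12 = 4·1 + 1·1 = 0
s_13 = 4·0 + 1·1 = 1
s_14 = 4·1 + 1·0 = 4
s_15 = 4·4 + 1·1 = 2
s_16 = 4·2 + 1·4 = 2
s_17 = 4·2 + 1·2 = 0
s_18 = 4·0 + 1·2 = 2
s_19 = 4·2 + 1·0 = 3
s_20 = 4·3 + 1·2 = 4
s_21 = 4·4 + 1·3 = 4
(s_20, s_21) = (4, 4) = (s_0, s_1), so the sequence has period 20.
323 ≡ 3 (mod 20), hence s_323 = s_3 = 4.

4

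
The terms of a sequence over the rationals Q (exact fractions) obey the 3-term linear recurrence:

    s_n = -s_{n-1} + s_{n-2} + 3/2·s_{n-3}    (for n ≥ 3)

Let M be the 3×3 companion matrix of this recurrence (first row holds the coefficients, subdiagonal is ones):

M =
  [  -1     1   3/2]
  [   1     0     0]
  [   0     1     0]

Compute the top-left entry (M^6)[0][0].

1/4

(M^6)[0][0] is the top entry after applying M 6 times to the unit state (1, 0, 0). Equivalently it is h_{8} for the auxiliary sequence (h_n) obeying the same recurrence with h_2 = 1 and h_i = 0 for 0 ≤ i < 2:
h_3 = -1·1 + 1·0 + 3/2·0 = -1
h_4 = -1·-1 + 1·1 + 3/2·0 = 2
h_5 = -1·2 + 1·-1 + 3/2·1 = -3/2
h_6 = -1·-3/2 + 1·2 + 3/2·-1 = 2
h_7 = -1·2 + 1·-3/2 + 3/2·2 = -1/2
h_8 = -1·-1/2 + 1·2 + 3/2·-3/2 = 1/4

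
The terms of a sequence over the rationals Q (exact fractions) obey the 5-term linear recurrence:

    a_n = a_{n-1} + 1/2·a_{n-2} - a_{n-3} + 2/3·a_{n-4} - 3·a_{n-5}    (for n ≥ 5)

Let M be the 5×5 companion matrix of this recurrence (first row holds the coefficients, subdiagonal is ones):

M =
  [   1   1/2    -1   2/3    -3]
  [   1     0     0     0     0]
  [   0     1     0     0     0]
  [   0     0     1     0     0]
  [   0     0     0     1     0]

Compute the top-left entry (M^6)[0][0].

-101/24

(M^6)[0][0] is the top entry after applying M 6 times to the unit state (1, 0, 0, 0, 0). Equivalently it is h_{10} for the auxiliary sequence (h_n) obeying the same recurrence with h_4 = 1 and h_i = 0 for 0 ≤ i < 4:
h_5 = 1·1 + 1/2·0 + -1·0 + 2/3·0 + -3·0 = 1
h_6 = 1·1 + 1/2·1 + -1·0 + 2/3·0 + -3·0 = 3/2
h_7 = 1·3/2 + 1/2·1 + -1·1 + 2/3·0 + -3·0 = 1
h_8 = 1·1 + 1/2·3/2 + -1·1 + 2/3·1 + -3·0 = 17/12
h_9 = 1·17/12 + 1/2·1 + -1·3/2 + 2/3·1 + -3·1 = -23/12
h_10 = 1·-23/12 + 1/2·17/12 + -1·1 + 2/3·3/2 + -3·1 = -101/24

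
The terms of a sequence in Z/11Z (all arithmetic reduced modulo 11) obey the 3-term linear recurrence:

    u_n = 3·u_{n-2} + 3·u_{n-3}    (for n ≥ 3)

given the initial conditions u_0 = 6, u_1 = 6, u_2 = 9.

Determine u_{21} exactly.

u_3 = 0·9 + 3·6 + 3·6 = 3
u_4 = 0·3 + 3·9 + 3·6 = 1
u_5 = 0·1 + 3·3 + 3·9 = 3
u_6 = 0·3 + 3·1 + 3·3 = 1
u_7 = 0·1 + 3·3 + 3·1 = 1
u_8 = 0·1 + 3·1 + 3·3 = 1
u_9 = 0·1 + 3·1 + 3·1 = 6
u_10 = 0·6 + 3·1 + 3·1 = 6
u_11 = 0·6 + 3·6 + 3·1 = 10
u_12 = 0·10 + 3·6 + 3·6 = 3
u_13 = 0·3 + 3·10 + 3·6 = 4
u_14 = 0·4 + 3·3 + 3·10 = 6
u_15 = 0·6 + 3·4 + 3·3 = 10
u_16 = 0·10 + 3·6 + 3·4 = 8
u_17 = 0·8 + 3·10 + 3·6 = 4
u_18 = 0·4 + 3·8 + 3·10 = 10
u_19 = 0·10 + 3·4 + 3·8 = 3
u_20 = 0·3 + 3·10 + 3·4 = 9
u_21 = 0·9 + 3·3 + 3·10 = 6

6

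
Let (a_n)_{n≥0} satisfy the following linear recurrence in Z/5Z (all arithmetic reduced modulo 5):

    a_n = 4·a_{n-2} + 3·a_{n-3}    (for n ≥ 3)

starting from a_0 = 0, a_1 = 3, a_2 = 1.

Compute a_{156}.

a_3 = 0·1 + 4·3 + 3·0 = 2
a_4 = 0·2 + 4·1 + 3·3 = 3
a_5 = 0·3 + 4·2 + 3·1 = 1
a_6 = 0·1 + 4·3 + 3·2 = 3
a_7 = 0·3 + 4·1 + 3·3 = 3
a_8 = 0·3 + 4·3 + 3·1 = 0
a_9 = 0·0 + 4·3 + 3·3 = 1
a_10 = 0·1 + 4·0 + 3·3 = 4
a_11 = 0·4 + 4·1 + 3·0 = 4
a_12 = 0·4 + 4·4 + 3·1 = 4
a_13 = 0·4 + 4·4 + 3·4 = 3
a_14 = 0·3 + 4·4 + 3·4 = 3
a_15 = 0·3 + 4·3 + 3·4 = 4
a_16 = 0·4 + 4·3 + 3·3 = 1
a_17 = 0·1 + 4·4 + 3·3 = 0
a_18 = 0·0 + 4·1 + 3·4 = 1
a_19 = 0·1 + 4·0 + 3·1 = 3
a_20 = 0·3 + 4·1 + 3·0 = 4
a_21 = 0·4 + 4·3 + 3·1 = 0
a_22 = 0·0 + 4·4 + 3·3 = 0
a_23 = 0·0 + 4·0 + 3·4 = 2
a_24 = 0·2 + 4·0 + 3·0 = 0
a_25 = 0·0 + 4·2 + 3·0 = 3
a_26 = 0·3 + 4·0 + 3·2 = 1
(a_24, a_25, a_26) = (0, 3, 1) = (a_0, a_1, a_2), so the sequence has period 24.
156 ≡ 12 (mod 24), hence a_156 = a_12 = 4.

4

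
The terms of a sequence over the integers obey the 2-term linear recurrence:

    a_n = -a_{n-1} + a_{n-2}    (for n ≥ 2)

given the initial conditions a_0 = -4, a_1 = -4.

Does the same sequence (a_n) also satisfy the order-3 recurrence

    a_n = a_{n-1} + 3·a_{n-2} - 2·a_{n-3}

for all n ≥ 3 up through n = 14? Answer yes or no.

Terms a_0..a_14: -4, -4, 0, -4, 4, -8, 12, -20, 32, -52, 84, -136, 220, -356, 576
n=3: candidate gives -4, actual a_3 = -4 ✓
n=4: candidate gives 4, actual a_4 = 4 ✓
n=5: candidate gives -8, actual a_5 = -8 ✓
n=6: candidate gives 12, actual a_6 = 12 ✓
n=7: candidate gives -20, actual a_7 = -20 ✓
n=8: candidate gives 32, actual a_8 = 32 ✓
n=9: candidate gives -52, actual a_9 = -52 ✓
n=10: candidate gives 84, actual a_10 = 84 ✓
n=11: candidate gives -136, actual a_11 = -136 ✓
n=12: candidate gives 220, actual a_12 = 220 ✓
n=13: candidate gives -356, actual a_13 = -356 ✓
n=14: candidate gives 576, actual a_14 = 576 ✓

yes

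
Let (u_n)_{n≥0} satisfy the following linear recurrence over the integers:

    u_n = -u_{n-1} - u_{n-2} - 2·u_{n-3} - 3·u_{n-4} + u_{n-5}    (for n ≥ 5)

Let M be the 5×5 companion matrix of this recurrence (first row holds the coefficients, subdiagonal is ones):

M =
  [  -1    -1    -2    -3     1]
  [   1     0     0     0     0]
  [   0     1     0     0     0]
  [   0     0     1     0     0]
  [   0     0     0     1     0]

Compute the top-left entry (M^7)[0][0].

2

(M^7)[0][0] is the top entry after applying M 7 times to the unit state (1, 0, 0, 0, 0). Equivalently it is h_{11} for the auxiliary sequence (h_n) obeying the same recurrence with h_4 = 1 and h_i = 0 for 0 ≤ i < 4:
h_5 = -1·1 + -1·0 + -2·0 + -3·0 + 1·0 = -1
h_6 = -1·-1 + -1·1 + -2·0 + -3·0 + 1·0 = 0
h_7 = -1·0 + -1·-1 + -2·1 + -3·0 + 1·0 = -1
h_8 = -1·-1 + -1·0 + -2·-1 + -3·1 + 1·0 = 0
h_9 = -1·0 + -1·-1 + -2·0 + -3·-1 + 1·1 = 5
h_10 = -1·5 + -1·0 + -2·-1 + -3·0 + 1·-1 = -4
h_11 = -1·-4 + -1·5 + -2·0 + -3·-1 + 1·0 = 2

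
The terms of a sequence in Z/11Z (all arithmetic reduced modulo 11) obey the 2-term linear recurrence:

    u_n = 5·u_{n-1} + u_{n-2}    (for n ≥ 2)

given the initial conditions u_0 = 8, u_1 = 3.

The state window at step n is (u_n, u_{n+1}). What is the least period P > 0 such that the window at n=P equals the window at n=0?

n=0: window = (8, 3)
n=1: window = (3, 1)
n=2: window = (1, 8)
n=3: window = (8, 8)
n=4: window = (8, 4)
n=5: window = (4, 6)
n=6: window = (6, 1)
n=7: window = (1, 0)
n=8: window = (0, 1)
n=9: window = (1, 5)
n=10: window = (5, 4)
n=11: window = (4, 3)
n=12: window = (3, 8)
n=13: window = (8, 10)
n=14: window = (10, 3)
n=15: window = (3, 3)
n=16: window = (3, 7)
n=17: window = (7, 5)
n=18: window = (5, 10)
n=19: window = (10, 0)
n=20: window = (0, 10)
n=21: window = (10, 6)
n=22: window = (6, 7)
n=23: window = (7, 8)
n=24: window = (8, 3)
window at n=24 equals window at n=0 → period = 24

24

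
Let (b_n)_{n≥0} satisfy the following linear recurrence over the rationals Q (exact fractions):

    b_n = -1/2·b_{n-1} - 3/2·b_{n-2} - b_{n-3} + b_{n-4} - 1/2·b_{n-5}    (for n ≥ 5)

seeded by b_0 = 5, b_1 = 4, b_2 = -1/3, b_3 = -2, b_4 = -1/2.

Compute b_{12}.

b_5 = -1/2·-1/2 + -3/2·-2 + -1·-1/3 + 1·4 + -1/2·5 = 61/12
b_6 = -1/2·61/12 + -3/2·-1/2 + -1·-2 + 1·-1/3 + -1/2·4 = -17/8
b_7 = -1/2·-17/8 + -3/2·61/12 + -1·-1/2 + 1·-2 + -1/2·-1/3 = -379/48
b_8 = -1/2·-379/48 + -3/2·-17/8 + -1·61/12 + 1·-1/2 + -1/2·-2 = 245/96
b_9 = -1/2·245/96 + -3/2·-379/48 + -1·-17/8 + 1·61/12 + -1/2·-1/2 = 3461/192
b_10 = -1/2·3461/192 + -3/2·245/96 + -1·-379/48 + 1·-17/8 + -1/2·61/12 = -3691/384
b_11 = -1/2·-3691/384 + -3/2·3461/192 + -1·245/96 + 1·-379/48 + -1/2·-17/8 = -24283/768
b_12 = -1/2·-24283/768 + -3/2·-3691/384 + -1·3461/192 + 1·245/96 + -1/2·-379/48 = 9575/512

9575/512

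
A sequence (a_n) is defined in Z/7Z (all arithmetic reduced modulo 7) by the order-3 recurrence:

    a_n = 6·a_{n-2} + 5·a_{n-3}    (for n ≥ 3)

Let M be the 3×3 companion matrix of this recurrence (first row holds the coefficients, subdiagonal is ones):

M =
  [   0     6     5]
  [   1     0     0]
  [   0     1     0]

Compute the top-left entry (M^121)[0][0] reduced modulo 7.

(M^121)[0][0] is the top entry after applying M 121 times to the unit state (1, 0, 0). Equivalently it is h_{123} for the auxiliary sequence (h_n) obeying the same recurrence with h_2 = 1 and h_i = 0 for 0 ≤ i < 2:
h_3 = 0·1 + 6·0 + 5·0 = 0
h_4 = 0·0 + 6·1 + 5·0 = 6
h_5 = 0·6 + 6·0 + 5·1 = 5
h_6 = 0·5 + 6·6 + 5·0 = 1
h_7 = 0·1 + 6·5 + 5·6 = 4
h_8 = 0·4 + 6·1 + 5·5 = 3
h_9 = 0·3 + 6·4 + 5·1 = 1
h_10 = 0·1 + 6·3 + 5·4 = 3
h_11 = 0·3 + 6·1 + 5·3 = 0
h_12 = 0·0 + 6·3 + 5·1 = 2
h_13 = 0·2 + 6·0 + 5·3 = 1
h_14 = 0·1 + 6·2 + 5·0 = 5
h_15 = 0·5 + 6·1 + 5·2 = 2
h_16 = 0·2 + 6·5 + 5·1 = 0
h_17 = 0·0 + 6·2 + 5·5 = 2
h_18 = 0·2 + 6·0 + 5·2 = 3
h_19 = 0·3 + 6·2 + 5·0 = 5
h_20 = 0·5 + 6·3 + 5·2 = 0
h_21 = 0·0 + 6·5 + 5·3 = 3
h_22 = 0·3 + 6·0 + 5·5 = 4
h_23 = 0·4 + 6·3 + 5·0 = 4
h_24 = 0·4 + 6·4 + 5·3 = 4
h_25 = 0·4 + 6·4 + 5·4 = 2
h_26 = 0·2 + 6·4 + 5·4 = 2
h_27 = 0·2 + 6·2 + 5·4 = 4
h_28 = 0·4 + 6·2 + 5·2 = 1
h_29 = 0·1 + 6·4 + 5·2 = 6
h_30 = 0·6 + 6·1 + 5·4 = 5
h_31 = 0·5 + 6·6 + 5·1 = 6
h_32 = 0·6 + 6·5 + 5·6 = 4
h_33 = 0·4 + 6·6 + 5·5 = 5
h_34 = 0·5 + 6·4 + 5·6 = 5
h_35 = 0·5 + 6·5 + 5·4 = 1
h_36 = 0·1 + 6·5 + 5·5 = 6
h_37 = 0·6 + 6·1 + 5·5 = 3
h_38 = 0·3 + 6·6 + 5·1 = 6
h_39 = 0·6 + 6·3 + 5·6 = 6
h_40 = 0·6 + 6·6 + 5·3 = 2
h_41 = 0·2 + 6·6 + 5·6 = 3
h_42 = 0·3 + 6·2 + 5·6 = 0
h_43 = 0·0 + 6·3 + 5·2 = 0
h_44 = 0·0 + 6·0 + 5·3 = 1
(h_42, h_43, h_44) = (0, 0, 1) = (h_0, h_1, h_2), so the sequence has period 42.
123 ≡ 39 (mod 42), hence h_123 = h_39 = 6.

6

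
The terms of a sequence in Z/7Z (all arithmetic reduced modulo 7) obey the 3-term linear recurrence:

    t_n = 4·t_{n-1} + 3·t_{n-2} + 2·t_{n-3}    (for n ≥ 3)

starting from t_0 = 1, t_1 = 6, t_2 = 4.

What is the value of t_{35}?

6

t_3 = 4·4 + 3·6 + 2·1 = 1
t_4 = 4·1 + 3·4 + 2·6 = 0
t_5 = 4·0 + 3·1 + 2·4 = 4
t_6 = 4·4 + 3·0 + 2·1 = 4
t_7 = 4·4 + 3·4 + 2·0 = 0
t_8 = 4·0 + 3·4 + 2·4 = 6
t_9 = 4·6 + 3·0 + 2·4 = 4
t_10 = 4·4 + 3·6 + 2·0 = 6
t_11 = 4·6 + 3·4 + 2·6 = 6
t_12 = 4·6 + 3·6 + 2·4 = 1
t_13 = 4·1 + 3·6 + 2·6 = 6
t_14 = 4·6 + 3·1 + 2·6 = 4
(t_12, t_13, t_14) = (1, 6, 4) = (t_0, t_1, t_2), so the sequence has period 12.
35 ≡ 11 (mod 12), hence t_35 = t_11 = 6.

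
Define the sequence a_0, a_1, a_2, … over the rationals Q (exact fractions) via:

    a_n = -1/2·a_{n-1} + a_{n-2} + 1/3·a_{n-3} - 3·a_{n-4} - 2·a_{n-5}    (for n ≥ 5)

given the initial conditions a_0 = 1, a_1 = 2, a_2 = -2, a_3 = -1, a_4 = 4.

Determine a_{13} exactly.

a_5 = -1/2·4 + 1·-1 + 1/3·-2 + -3·2 + -2·1 = -35/3
a_6 = -1/2·-35/3 + 1·4 + 1/3·-1 + -3·-2 + -2·2 = 23/2
a_7 = -1/2·23/2 + 1·-35/3 + 1/3·4 + -3·-1 + -2·-2 = -109/12
a_8 = -1/2·-109/12 + 1·23/2 + 1/3·-35/3 + -3·4 + -2·-1 = 155/72
a_9 = -1/2·155/72 + 1·-109/12 + 1/3·23/2 + -3·-35/3 + -2·4 = 2977/144
a_10 = -1/2·2977/144 + 1·155/72 + 1/3·-109/12 + -3·23/2 + -2·-35/3 = -6445/288
a_11 = -1/2·-6445/288 + 1·2977/144 + 1/3·155/72 + -3·-109/12 + -2·23/2 = 63643/1728
a_12 = -1/2·63643/1728 + 1·-6445/288 + 1/3·2977/144 + -3·155/72 + -2·-109/12 = -76703/3456
a_13 = -1/2·-76703/3456 + 1·63643/1728 + 1/3·-6445/288 + -3·2977/144 + -2·155/72 = -178733/6912

-178733/6912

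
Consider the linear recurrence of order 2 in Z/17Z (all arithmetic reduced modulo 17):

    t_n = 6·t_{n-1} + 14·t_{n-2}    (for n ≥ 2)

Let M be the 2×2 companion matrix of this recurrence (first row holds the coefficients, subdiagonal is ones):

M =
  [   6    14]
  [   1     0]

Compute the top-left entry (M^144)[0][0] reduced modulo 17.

16

(M^144)[0][0] is the top entry after applying M 144 times to the unit state (1, 0). Equivalently it is h_{145} for the auxiliary sequence (h_n) obeying the same recurrence with h_1 = 1 and h_i = 0 for 0 ≤ i < 1:
h_2 = 6·1 + 14·0 = 6
h_3 = 6·6 + 14·1 = 16
h_4 = 6·16 + 14·6 = 10
h_5 = 6·10 + 14·16 = 12
h_6 = 6·12 + 14·10 = 8
h_7 = 6·8 + 14·12 = 12
h_8 = 6·12 + 14·8 = 14
h_9 = 6·14 + 14·12 = 14
h_10 = 6·14 + 14·14 = 8
h_11 = 6·8 + 14·14 = 6
h_12 = 6·6 + 14·8 = 12
h_13 = 6·12 + 14·6 = 3
h_14 = 6·3 + 14·12 = 16
h_15 = 6·16 + 14·3 = 2
h_16 = 6·2 + 14·16 = 15
h_17 = 6·15 + 14·2 = 16
h_18 = 6·16 + 14·15 = 0
h_19 = 6·0 + 14·16 = 3
h_20 = 6·3 + 14·0 = 1
h_21 = 6·1 + 14·3 = 14
h_22 = 6·14 + 14·1 = 13
h_23 = 6·13 + 14·14 = 2
h_24 = 6·2 + 14·13 = 7
h_25 = 6·7 + 14·2 = 2
h_26 = 6·2 + 14·7 = 8
h_27 = 6·8 + 14·2 = 8
h_28 = 6·8 + 14·8 = 7
h_29 = 6·7 + 14·8 = 1
h_30 = 6·1 + 14·7 = 2
h_31 = 6·2 + 14·1 = 9
h_32 = 6·9 + 14·2 = 14
h_33 = 6·14 + 14·9 = 6
h_34 = 6·6 + 14·14 = 11
h_35 = 6·11 + 14·6 = 14
h_36 = 6·14 + 14·11 = 0
h_37 = 6·0 + 14·14 = 9
h_38 = 6·9 + 14·0 = 3
h_39 = 6·3 + 14·9 = 8
h_40 = 6·8 + 14·3 = 5
h_41 = 6·5 + 14·8 = 6
h_42 = 6·6 + 14·5 = 4
h_43 = 6·4 + 14·6 = 6
h_44 = 6·6 + 14·4 = 7
h_45 = 6·7 + 14·6 = 7
h_46 = 6·7 + 14·7 = 4
h_47 = 6·4 + 14·7 = 3
h_48 = 6·3 + 14·4 = 6
h_49 = 6·6 + 14·3 = 10
h_50 = 6·10 + 14·6 = 8
h_51 = 6·8 + 14·10 = 1
h_52 = 6·1 + 14·8 = 16
h_53 = 6·16 + 14·1 = 8
h_54 = 6·8 + 14·16 = 0
h_55 = 6·0 + 14·8 = 10
h_56 = 6·10 + 14·0 = 9
h_57 = 6·9 + 14·10 = 7
h_58 = 6·7 + 14·9 = 15
h_59 = 6·15 + 14·7 = 1
h_60 = 6·1 + 14·15 = 12
h_61 = 6·12 + 14·1 = 1
h_62 = 6·1 + 14·12 = 4
h_63 = 6·4 + 14·1 = 4
h_64 = 6·4 + 14·4 = 12
h_65 = 6·12 + 14·4 = 9
h_66 = 6·9 + 14·12 = 1
h_67 = 6·1 + 14·9 = 13
h_68 = 6·13 + 14·1 = 7
h_69 = 6·7 + 14·13 = 3
h_70 = 6·3 + 14·7 = 14
h_71 = 6·14 + 14·3 = 7
h_72 = 6·7 + 14·14 = 0
h_73 = 6·0 + 14·7 = 13
h_74 = 6·13 + 14·0 = 10
h_75 = 6·10 + 14·13 = 4
h_76 = 6·4 + 14·10 = 11
h_77 = 6·11 + 14·4 = 3
h_78 = 6·3 + 14·11 = 2
h_79 = 6·2 + 14·3 = 3
h_80 = 6·3 + 14·2 = 12
h_81 = 6·12 + 14·3 = 12
h_82 = 6·12 + 14·12 = 2
h_83 = 6·2 + 14·12 = 10
h_84 = 6·10 + 14·2 = 3
h_85 = 6·3 + 14·10 = 5
h_86 = 6·5 + 14·3 = 4
h_87 = 6·4 + 14·5 = 9
h_88 = 6·9 + 14·4 = 8
h_89 = 6·8 + 14·9 = 4
h_90 = 6·4 + 14·8 = 0
h_91 = 6·0 + 14·4 = 5
h_92 = 6·5 + 14·0 = 13
h_93 = 6·13 + 14·5 = 12
h_94 = 6·12 + 14·13 = 16
h_95 = 6·16 + 14·12 = 9
h_96 = 6·9 + 14·16 = 6
h_97 = 6·6 + 14·9 = 9
h_98 = 6·9 + 14·6 = 2
h_99 = 6·2 + 14·9 = 2
h_100 = 6·2 + 14·2 = 6
h_101 = 6·6 + 14·2 = 13
h_102 = 6·13 + 14·6 = 9
h_103 = 6·9 + 14·13 = 15
h_104 = 6·15 + 14·9 = 12
h_105 = 6·12 + 14·15 = 10
h_106 = 6·10 + 14·12 = 7
h_107 = 6·7 + 14·10 = 12
h_108 = 6·12 + 14·7 = 0
h_109 = 6·0 + 14·12 = 15
h_110 = 6·15 + 14·0 = 5
h_111 = 6·5 + 14·15 = 2
h_112 = 6·2 + 14·5 = 14
h_113 = 6·14 + 14·2 = 10
h_114 = 6·10 + 14·14 = 1
h_115 = 6·1 + 14·10 = 10
h_116 = 6·10 + 14·1 = 6
h_117 = 6·6 + 14·10 = 6
h_118 = 6·6 + 14·6 = 1
h_119 = 6·1 + 14·6 = 5
h_120 = 6·5 + 14·1 = 10
h_121 = 6·10 + 14·5 = 11
h_122 = 6·11 + 14·10 = 2
h_123 = 6·2 + 14·11 = 13
h_124 = 6·13 + 14·2 = 4
h_125 = 6·4 + 14·13 = 2
h_126 = 6·2 + 14·4 = 0
h_127 = 6·0 + 14·2 = 11
h_128 = 6·11 + 14·0 = 15
h_129 = 6·15 + 14·11 = 6
h_130 = 6·6 + 14·15 = 8
h_131 = 6·8 + 14·6 = 13
h_132 = 6·13 + 14·8 = 3
h_133 = 6·3 + 14·13 = 13
h_134 = 6·13 + 14·3 = 1
h_135 = 6·1 + 14·13 = 1
h_136 = 6·1 + 14·1 = 3
h_137 = 6·3 + 14·1 = 15
h_138 = 6·15 + 14·3 = 13
h_139 = 6·13 + 14·15 = 16
h_140 = 6·16 + 14·13 = 6
h_141 = 6·6 + 14·16 = 5
h_142 = 6·5 + 14·6 = 12
h_143 = 6·12 + 14·5 = 6
h_144 = 6·6 + 14·12 = 0
h_145 = 6·0 + 14·6 = 16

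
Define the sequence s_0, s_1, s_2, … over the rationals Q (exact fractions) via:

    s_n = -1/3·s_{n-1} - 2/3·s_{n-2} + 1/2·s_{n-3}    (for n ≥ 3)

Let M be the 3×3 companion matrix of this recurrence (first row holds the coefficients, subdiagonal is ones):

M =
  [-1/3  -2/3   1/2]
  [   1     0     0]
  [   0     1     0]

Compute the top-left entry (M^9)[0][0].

91771/157464

(M^9)[0][0] is the top entry after applying M 9 times to the unit state (1, 0, 0). Equivalently it is h_{11} for the auxiliary sequence (h_n) obeying the same recurrence with h_2 = 1 and h_i = 0 for 0 ≤ i < 2:
h_3 = -1/3·1 + -2/3·0 + 1/2·0 = -1/3
h_4 = -1/3·-1/3 + -2/3·1 + 1/2·0 = -5/9
h_5 = -1/3·-5/9 + -2/3·-1/3 + 1/2·1 = 49/54
h_6 = -1/3·49/54 + -2/3·-5/9 + 1/2·-1/3 = -8/81
h_7 = -1/3·-8/81 + -2/3·49/54 + 1/2·-5/9 = -413/486
h_8 = -1/3·-413/486 + -2/3·-8/81 + 1/2·49/54 = 2341/2916
h_9 = -1/3·2341/2916 + -2/3·-413/486 + 1/2·-8/81 = 2183/8748
h_10 = -1/3·2183/8748 + -2/3·2341/2916 + 1/2·-413/486 = -6845/6561
h_11 = -1/3·-6845/6561 + -2/3·2183/8748 + 1/2·2341/2916 = 91771/157464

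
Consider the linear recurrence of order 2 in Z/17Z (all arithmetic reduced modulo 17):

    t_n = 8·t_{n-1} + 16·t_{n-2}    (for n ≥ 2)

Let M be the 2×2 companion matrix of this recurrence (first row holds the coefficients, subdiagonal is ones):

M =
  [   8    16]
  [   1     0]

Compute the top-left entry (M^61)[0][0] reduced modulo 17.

9

(M^61)[0][0] is the top entry after applying M 61 times to the unit state (1, 0). Equivalently it is h_{62} for the auxiliary sequence (h_n) obeying the same recurrence with h_1 = 1 and h_i = 0 for 0 ≤ i < 1:
h_2 = 8·1 + 16·0 = 8
h_3 = 8·8 + 16·1 = 12
h_4 = 8·12 + 16·8 = 3
h_5 = 8·3 + 16·12 = 12
h_6 = 8·12 + 16·3 = 8
h_7 = 8·8 + 16·12 = 1
h_8 = 8·1 + 16·8 = 0
h_9 = 8·0 + 16·1 = 16
h_10 = 8·16 + 16·0 = 9
h_11 = 8·9 + 16·16 = 5
h_12 = 8·5 + 16·9 = 14
h_13 = 8·14 + 16·5 = 5
h_14 = 8·5 + 16·14 = 9
h_15 = 8·9 + 16·5 = 16
h_16 = 8·16 + 16·9 = 0
h_17 = 8·0 + 16·16 = 1
(h_16, h_17) = (0, 1) = (h_0, h_1), so the sequence has period 16.
62 ≡ 14 (mod 16), hence h_62 = h_14 = 9.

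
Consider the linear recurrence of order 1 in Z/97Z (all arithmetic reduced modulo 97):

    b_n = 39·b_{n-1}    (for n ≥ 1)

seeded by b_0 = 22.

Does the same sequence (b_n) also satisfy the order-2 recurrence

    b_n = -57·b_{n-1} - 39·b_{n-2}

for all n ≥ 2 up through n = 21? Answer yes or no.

yes

Terms b_0..b_21: 22, 82, 94, 77, 93, 38, 27, 83, 36, 46, 48, 29, 64, 71, 53, 30, 6, 40, 8, 21, 43, 28
n=2: candidate gives 94, actual b_2 = 94 ✓
n=3: candidate gives 77, actual b_3 = 77 ✓
n=4: candidate gives 93, actual b_4 = 93 ✓
n=5: candidate gives 38, actual b_5 = 38 ✓
n=6: candidate gives 27, actual b_6 = 27 ✓
n=7: candidate gives 83, actual b_7 = 83 ✓
n=8: candidate gives 36, actual b_8 = 36 ✓
n=9: candidate gives 46, actual b_9 = 46 ✓
n=10: candidate gives 48, actual b_10 = 48 ✓
n=11: candidate gives 29, actual b_11 = 29 ✓
n=12: candidate gives 64, actual b_12 = 64 ✓
n=13: candidate gives 71, actual b_13 = 71 ✓
n=14: candidate gives 53, actual b_14 = 53 ✓
n=15: candidate gives 30, actual b_15 = 30 ✓
n=16: candidate gives 6, actual b_16 = 6 ✓
n=17: candidate gives 40, actual b_17 = 40 ✓
n=18: candidate gives 8, actual b_18 = 8 ✓
n=19: candidate gives 21, actual b_19 = 21 ✓
n=20: candidate gives 43, actual b_20 = 43 ✓
n=21: candidate gives 28, actual b_21 = 28 ✓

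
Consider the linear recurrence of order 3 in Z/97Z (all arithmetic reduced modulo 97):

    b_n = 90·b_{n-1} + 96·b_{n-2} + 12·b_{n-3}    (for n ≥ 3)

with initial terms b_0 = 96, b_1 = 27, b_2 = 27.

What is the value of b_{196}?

15

b_3 = 90·27 + 96·27 + 12·96 = 63
b_4 = 90·63 + 96·27 + 12·27 = 50
b_5 = 90·50 + 96·63 + 12·27 = 8
b_6 = 90·8 + 96·50 + 12·63 = 68
b_7 = 90·68 + 96·8 + 12·50 = 19
b_8 = 90·19 + 96·68 + 12·8 = 89
Continuing the recurrence:
  b_9 = 77;  b_10 = 85;  b_11 = 8;  b_12 = 7;  b_13 = 90;  b_14 = 41
  b_15 = 95;  b_16 = 83;  b_17 = 10;  b_18 = 17;  b_19 = 91;  b_20 = 48
  b_21 = 68;  b_22 = 83;  b_23 = 24;  b_24 = 80;  b_25 = 24;  b_26 = 40
  b_27 = 74;  b_28 = 21;  b_29 = 65;  b_30 = 24;  b_31 = 19;  b_32 = 41
  b_33 = 79;  b_34 = 22;  b_35 = 65;  b_36 = 83;  b_37 = 6;  b_38 = 73
  b_39 = 91;  b_40 = 41;  b_41 = 13;  b_42 = 87;  b_43 = 64;  b_44 = 9
  b_45 = 44;  b_46 = 63;  b_47 = 11;  b_48 = 0;  b_49 = 66;  b_50 = 58
  b_51 = 13;  b_52 = 61;  b_53 = 62;  b_54 = 49;  b_55 = 36;  b_56 = 55
  b_57 = 70;  b_58 = 81;  b_59 = 23;  b_60 = 16;  b_61 = 61;  b_62 = 27
  b_63 = 39;  b_64 = 44;  b_65 = 74;  b_66 = 3;  b_67 = 45;  b_68 = 85
  b_69 = 75;  b_70 = 27;  b_71 = 77;  b_72 = 43;  b_73 = 43;  b_74 = 95
  b_75 = 2;  b_76 = 19;  b_77 = 35;  b_78 = 51;  b_79 = 30;  b_80 = 62
  b_81 = 51;  b_82 = 38;  b_83 = 39;  b_84 = 10;  b_85 = 56;  b_86 = 66
  b_87 = 87;  b_88 = 94;  b_89 = 47;  b_90 = 39;  b_91 = 32;  b_92 = 10
  b_93 = 75;  b_94 = 43;  b_95 = 35;  b_96 = 30;  b_97 = 77;  b_98 = 45
  b_99 = 65;  b_100 = 36;  b_101 = 29;  b_102 = 56;  b_103 = 11;  b_104 = 21
  b_105 = 29;  b_106 = 5;  b_107 = 91;  b_108 = 94;  b_109 = 87;  b_110 = 1
  b_111 = 64;  b_112 = 13;  b_113 = 51;  b_114 = 10;  b_115 = 35;  b_116 = 66
  b_117 = 11;  b_118 = 83;  b_119 = 6;  b_120 = 7;  b_121 = 68;  b_122 = 74
  b_123 = 80;  b_124 = 85;  b_125 = 19;  b_126 = 63;  b_127 = 75;  b_128 = 28
  b_129 = 0;  b_130 = 96;  b_131 = 52;  b_132 = 25;  b_133 = 52;  b_134 = 41
  b_135 = 58;  b_136 = 80;  b_137 = 68;  b_138 = 43;  b_139 = 9;  b_140 = 31
  b_141 = 96;  b_142 = 84;  b_143 = 76;  b_144 = 51;  b_145 = 90;  b_146 = 37
  b_147 = 69;  b_148 = 75;  b_149 = 44;  b_150 = 57;  b_151 = 69;  b_152 = 85
  b_153 = 20;  b_154 = 21;  b_155 = 77;  b_156 = 68;  b_157 = 87;  b_158 = 53
  b_159 = 67;  b_160 = 37;  b_161 = 19;  b_162 = 52;  b_163 = 61;  b_164 = 40
  b_165 = 89;  b_166 = 69;  b_167 = 5;  b_168 = 91;  b_169 = 89;  b_170 = 25
  b_171 = 52;  b_172 = 0;  b_173 = 54;  b_174 = 52;  b_175 = 67;  b_176 = 30
  b_177 = 56;  b_178 = 91;  b_179 = 55;  b_180 = 2;  b_181 = 53;  b_182 = 93
  b_183 = 96;  b_184 = 65;  b_185 = 80;  b_186 = 42;  b_187 = 18;  b_188 = 16
  b_189 = 83;  b_190 = 7;  b_191 = 60;  b_192 = 84;  b_193 = 18;  b_194 = 25
b_195 = 90·25 + 96·18 + 12·84 = 39
b_196 = 90·39 + 96·25 + 12·18 = 15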